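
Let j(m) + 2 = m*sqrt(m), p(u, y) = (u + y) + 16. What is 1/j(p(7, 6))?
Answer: 2/24385 + 29*sqrt(29)/24385 ≈ 0.0064864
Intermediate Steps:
p(u, y) = 16 + u + y
j(m) = -2 + m**(3/2) (j(m) = -2 + m*sqrt(m) = -2 + m**(3/2))
1/j(p(7, 6)) = 1/(-2 + (16 + 7 + 6)**(3/2)) = 1/(-2 + 29**(3/2)) = 1/(-2 + 29*sqrt(29))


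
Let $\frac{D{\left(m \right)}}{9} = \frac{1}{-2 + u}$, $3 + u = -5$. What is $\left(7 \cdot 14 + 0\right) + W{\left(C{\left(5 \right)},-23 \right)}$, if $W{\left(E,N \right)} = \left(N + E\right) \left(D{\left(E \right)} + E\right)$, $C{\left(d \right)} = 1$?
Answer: $\frac{479}{5} \approx 95.8$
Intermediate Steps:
$u = -8$ ($u = -3 - 5 = -8$)
$D{\left(m \right)} = - \frac{9}{10}$ ($D{\left(m \right)} = \frac{9}{-2 - 8} = \frac{9}{-10} = 9 \left(- \frac{1}{10}\right) = - \frac{9}{10}$)
$W{\left(E,N \right)} = \left(- \frac{9}{10} + E\right) \left(E + N\right)$ ($W{\left(E,N \right)} = \left(N + E\right) \left(- \frac{9}{10} + E\right) = \left(E + N\right) \left(- \frac{9}{10} + E\right) = \left(- \frac{9}{10} + E\right) \left(E + N\right)$)
$\left(7 \cdot 14 + 0\right) + W{\left(C{\left(5 \right)},-23 \right)} = \left(7 \cdot 14 + 0\right) + \left(1^{2} - \frac{9}{10} - - \frac{207}{10} + 1 \left(-23\right)\right) = \left(98 + 0\right) + \left(1 - \frac{9}{10} + \frac{207}{10} - 23\right) = 98 - \frac{11}{5} = \frac{479}{5}$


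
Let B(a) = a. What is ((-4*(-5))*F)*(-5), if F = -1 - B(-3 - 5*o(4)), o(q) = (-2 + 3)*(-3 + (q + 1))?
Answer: -1200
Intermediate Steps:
o(q) = -2 + q (o(q) = 1*(-3 + (1 + q)) = 1*(-2 + q) = -2 + q)
F = 12 (F = -1 - (-3 - 5*(-2 + 4)) = -1 - (-3 - 5*2) = -1 - (-3 - 10) = -1 - 1*(-13) = -1 + 13 = 12)
((-4*(-5))*F)*(-5) = (-4*(-5)*12)*(-5) = (20*12)*(-5) = 240*(-5) = -1200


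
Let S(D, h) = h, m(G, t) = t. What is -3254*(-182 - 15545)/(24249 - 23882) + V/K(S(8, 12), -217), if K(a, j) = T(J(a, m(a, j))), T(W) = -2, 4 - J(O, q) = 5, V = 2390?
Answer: 50737093/367 ≈ 1.3825e+5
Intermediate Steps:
J(O, q) = -1 (J(O, q) = 4 - 1*5 = 4 - 5 = -1)
K(a, j) = -2
-3254*(-182 - 15545)/(24249 - 23882) + V/K(S(8, 12), -217) = -3254*(-182 - 15545)/(24249 - 23882) + 2390/(-2) = -3254/(367/(-15727)) + 2390*(-½) = -3254/(367*(-1/15727)) - 1195 = -3254/(-367/15727) - 1195 = -3254*(-15727/367) - 1195 = 51175658/367 - 1195 = 50737093/367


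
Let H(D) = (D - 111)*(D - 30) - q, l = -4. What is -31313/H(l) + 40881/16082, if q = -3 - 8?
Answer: -343281265/63057522 ≈ -5.4439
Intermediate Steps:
q = -11
H(D) = 11 + (-111 + D)*(-30 + D) (H(D) = (D - 111)*(D - 30) - 1*(-11) = (-111 + D)*(-30 + D) + 11 = 11 + (-111 + D)*(-30 + D))
-31313/H(l) + 40881/16082 = -31313/(3341 + (-4)² - 141*(-4)) + 40881/16082 = -31313/(3341 + 16 + 564) + 40881*(1/16082) = -31313/3921 + 40881/16082 = -343281265/63057522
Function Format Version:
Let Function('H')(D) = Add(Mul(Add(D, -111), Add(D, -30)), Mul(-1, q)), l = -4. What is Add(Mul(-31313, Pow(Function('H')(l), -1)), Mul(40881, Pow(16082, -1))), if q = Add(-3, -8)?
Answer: Rational(-343281265, 63057522) ≈ -5.4439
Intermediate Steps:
q = -11
Function('H')(D) = Add(11, Mul(Add(-111, D), Add(-30, D))) (Function('H')(D) = Add(Mul(Add(D, -111), Add(D, -30)), Mul(-1, -11)) = Add(Mul(Add(-111, D), Add(-30, D)), 11) = Add(11, Mul(Add(-111, D), Add(-30, D))))
Add(Mul(-31313, Pow(Function('H')(l), -1)), Mul(40881, Pow(16082, -1))) = Add(Mul(-31313, Pow(Add(3341, Pow(-4, 2), Mul(-141, -4)), -1)), Mul(40881, Pow(16082, -1))) = Add(Mul(-31313, Pow(Add(3341, 16, 564), -1)), Mul(40881, Rational(1, 16082))) = Add(Mul(-31313, Pow(3921, -1)), Rational(40881, 16082)) = Add(Mul(-31313, Rational(1, 3921)), Rational(40881, 16082)) = Add(Rational(-31313, 3921), Rational(40881, 16082)) = Rational(-343281265, 63057522)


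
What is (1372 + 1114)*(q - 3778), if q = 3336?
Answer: -1098812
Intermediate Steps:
(1372 + 1114)*(q - 3778) = (1372 + 1114)*(3336 - 3778) = 2486*(-442) = -1098812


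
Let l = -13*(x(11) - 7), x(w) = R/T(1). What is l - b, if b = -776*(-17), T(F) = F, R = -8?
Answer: -12997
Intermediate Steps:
x(w) = -8 (x(w) = -8/1 = -8*1 = -8)
b = 13192
l = 195 (l = -13*(-8 - 7) = -13*(-15) = 195)
l - b = 195 - 1*13192 = 195 - 13192 = -12997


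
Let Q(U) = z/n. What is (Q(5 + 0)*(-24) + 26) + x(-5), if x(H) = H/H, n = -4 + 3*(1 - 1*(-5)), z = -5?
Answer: 249/7 ≈ 35.571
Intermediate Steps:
n = 14 (n = -4 + 3*(1 + 5) = -4 + 3*6 = -4 + 18 = 14)
Q(U) = -5/14
x(H) = 1
(Q(5 + 0)*(-24) + 26) + x(-5) = (-5/14*(-24) + 26) + 1 = (60/7 + 26) + 1 = 242/7 + 1 = 249/7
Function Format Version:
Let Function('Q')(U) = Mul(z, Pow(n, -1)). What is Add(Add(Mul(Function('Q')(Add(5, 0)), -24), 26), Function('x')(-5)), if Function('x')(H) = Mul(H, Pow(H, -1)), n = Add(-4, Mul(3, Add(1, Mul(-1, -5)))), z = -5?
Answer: Rational(249, 7) ≈ 35.571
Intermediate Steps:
n = 14 (n = Add(-4, Mul(3, Add(1, 5))) = Add(-4, Mul(3, 6)) = Add(-4, 18) = 14)
Function('Q')(U) = Rational(-5, 14) (Function('Q')(U) = Mul(-5, Pow(14, -1)) = Mul(-5, Rational(1, 14)) = Rational(-5, 14))
Function('x')(H) = 1
Add(Add(Mul(Function('Q')(Add(5, 0)), -24), 26), Function('x')(-5)) = Add(Add(Mul(Rational(-5, 14), -24), 26), 1) = Add(Add(Rational(60, 7), 26), 1) = Add(Rational(242, 7), 1) = Rational(249, 7)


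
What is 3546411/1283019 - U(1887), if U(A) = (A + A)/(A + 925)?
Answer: 23109883/16251574 ≈ 1.4220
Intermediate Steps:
U(A) = 2*A/(925 + A) (U(A) = (2*A)/(925 + A) = 2*A/(925 + A))
3546411/1283019 - U(1887) = 3546411/1283019 - 2*1887/(925 + 1887) = 3546411*(1/1283019) - 2*1887/2812 = 1182137/427673 - 2*1887/2812 = 1182137/427673 - 1*51/38 = 1182137/427673 - 51/38 = 23109883/16251574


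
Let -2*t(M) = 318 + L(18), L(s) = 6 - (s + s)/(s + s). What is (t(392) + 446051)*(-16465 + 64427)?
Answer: 21385752199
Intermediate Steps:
L(s) = 5 (L(s) = 6 - 2*s/(2*s) = 6 - 2*s*1/(2*s) = 6 - 1*1 = 6 - 1 = 5)
t(M) = -323/2 (t(M) = -(318 + 5)/2 = -1/2*323 = -323/2)
(t(392) + 446051)*(-16465 + 64427) = (-323/2 + 446051)*(-16465 + 64427) = (891779/2)*47962 = 21385752199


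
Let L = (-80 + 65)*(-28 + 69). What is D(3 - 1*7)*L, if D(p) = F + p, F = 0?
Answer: 2460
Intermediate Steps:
L = -615 (L = -15*41 = -615)
D(p) = p (D(p) = 0 + p = p)
D(3 - 1*7)*L = (3 - 1*7)*(-615) = (3 - 7)*(-615) = -4*(-615) = 2460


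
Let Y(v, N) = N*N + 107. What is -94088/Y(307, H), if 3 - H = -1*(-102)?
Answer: -23522/2477 ≈ -9.4962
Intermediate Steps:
H = -99 (H = 3 - (-1)*(-102) = 3 - 1*102 = 3 - 102 = -99)
Y(v, N) = 107 + N² (Y(v, N) = N² + 107 = 107 + N²)
-94088/Y(307, H) = -94088/(107 + (-99)²) = -94088/(107 + 9801) = -94088/9908 = -94088*1/9908 = -23522/2477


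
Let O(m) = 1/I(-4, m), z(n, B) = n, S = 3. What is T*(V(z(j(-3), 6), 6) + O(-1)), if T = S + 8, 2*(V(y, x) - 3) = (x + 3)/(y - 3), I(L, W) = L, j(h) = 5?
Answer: 55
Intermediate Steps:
V(y, x) = 3 + (3 + x)/(2*(-3 + y)) (V(y, x) = 3 + ((x + 3)/(y - 3))/2 = 3 + ((3 + x)/(-3 + y))/2 = 3 + (3 + x)/(2*(-3 + y)))
O(m) = -1/4 (O(m) = 1/(-4) = -1/4)
T = 11 (T = 3 + 8 = 11)
T*(V(z(j(-3), 6), 6) + O(-1)) = 11*((-15 + 6 + 6*5)/(2*(-3 + 5)) - 1/4) = 11*((1/2)*(-15 + 6 + 30)/2 - 1/4) = 11*((1/2)*(1/2)*21 - 1/4) = 11*(21/4 - 1/4) = 11*5 = 55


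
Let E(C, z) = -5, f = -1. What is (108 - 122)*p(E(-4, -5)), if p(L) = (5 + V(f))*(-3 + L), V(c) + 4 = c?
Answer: 0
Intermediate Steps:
V(c) = -4 + c
p(L) = 0 (p(L) = (5 + (-4 - 1))*(-3 + L) = (5 - 5)*(-3 + L) = 0*(-3 + L) = 0)
(108 - 122)*p(E(-4, -5)) = (108 - 122)*0 = -14*0 = 0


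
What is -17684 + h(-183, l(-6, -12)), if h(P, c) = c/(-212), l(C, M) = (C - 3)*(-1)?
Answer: -3749017/212 ≈ -17684.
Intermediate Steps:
l(C, M) = 3 - C (l(C, M) = (-3 + C)*(-1) = 3 - C)
h(P, c) = -c/212 (h(P, c) = c*(-1/212) = -c/212)
-17684 + h(-183, l(-6, -12)) = -17684 - (3 - 1*(-6))/212 = -17684 - (3 + 6)/212 = -17684 - 1/212*9 = -17684 - 9/212 = -3749017/212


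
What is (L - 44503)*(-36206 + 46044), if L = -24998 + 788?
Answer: -675998494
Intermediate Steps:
L = -24210
(L - 44503)*(-36206 + 46044) = (-24210 - 44503)*(-36206 + 46044) = -68713*9838 = -675998494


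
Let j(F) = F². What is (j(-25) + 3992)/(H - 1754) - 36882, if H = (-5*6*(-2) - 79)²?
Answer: -51381243/1393 ≈ -36885.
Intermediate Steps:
H = 361 (H = (-30*(-2) - 79)² = (60 - 79)² = (-19)² = 361)
(j(-25) + 3992)/(H - 1754) - 36882 = ((-25)² + 3992)/(361 - 1754) - 36882 = (625 + 3992)/(-1393) - 36882 = 4617*(-1/1393) - 36882 = -4617/1393 - 36882 = -51381243/1393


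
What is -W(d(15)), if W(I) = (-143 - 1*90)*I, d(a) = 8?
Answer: 1864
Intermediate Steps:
W(I) = -233*I (W(I) = (-143 - 90)*I = -233*I)
-W(d(15)) = -(-233)*8 = -1*(-1864) = 1864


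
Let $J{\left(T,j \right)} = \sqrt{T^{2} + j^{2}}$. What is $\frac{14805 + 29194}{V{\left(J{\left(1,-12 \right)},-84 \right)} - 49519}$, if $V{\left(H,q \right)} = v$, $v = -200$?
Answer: $- \frac{43999}{49719} \approx -0.88495$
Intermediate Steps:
$V{\left(H,q \right)} = -200$
$\frac{14805 + 29194}{V{\left(J{\left(1,-12 \right)},-84 \right)} - 49519} = \frac{14805 + 29194}{-200 - 49519} = \frac{43999}{-49719} = 43999 \left(- \frac{1}{49719}\right) = - \frac{43999}{49719}$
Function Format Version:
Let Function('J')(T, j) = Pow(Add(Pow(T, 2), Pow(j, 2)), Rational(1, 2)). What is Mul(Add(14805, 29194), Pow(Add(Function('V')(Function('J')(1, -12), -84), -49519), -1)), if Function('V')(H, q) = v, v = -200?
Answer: Rational(-43999, 49719) ≈ -0.88495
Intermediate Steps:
Function('V')(H, q) = -200
Mul(Add(14805, 29194), Pow(Add(Function('V')(Function('J')(1, -12), -84), -49519), -1)) = Mul(Add(14805, 29194), Pow(Add(-200, -49519), -1)) = Mul(43999, Pow(-49719, -1)) = Mul(43999, Rational(-1, 49719)) = Rational(-43999, 49719)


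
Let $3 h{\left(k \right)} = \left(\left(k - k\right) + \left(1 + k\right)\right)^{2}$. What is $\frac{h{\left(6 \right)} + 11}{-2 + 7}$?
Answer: $\frac{82}{15} \approx 5.4667$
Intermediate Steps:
$h{\left(k \right)} = \frac{\left(1 + k\right)^{2}}{3}$ ($h{\left(k \right)} = \frac{\left(\left(k - k\right) + \left(1 + k\right)\right)^{2}}{3} = \frac{\left(0 + \left(1 + k\right)\right)^{2}}{3} = \frac{\left(1 + k\right)^{2}}{3}$)
$\frac{h{\left(6 \right)} + 11}{-2 + 7} = \frac{\frac{\left(1 + 6\right)^{2}}{3} + 11}{-2 + 7} = \frac{\frac{7^{2}}{3} + 11}{5} = \left(\frac{1}{3} \cdot 49 + 11\right) \frac{1}{5} = \left(\frac{49}{3} + 11\right) \frac{1}{5} = \frac{82}{3} \cdot \frac{1}{5} = \frac{82}{15}$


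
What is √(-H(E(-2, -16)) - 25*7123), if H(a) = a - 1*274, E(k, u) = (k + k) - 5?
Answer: 8*I*√2778 ≈ 421.65*I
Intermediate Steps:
E(k, u) = -5 + 2*k (E(k, u) = 2*k - 5 = -5 + 2*k)
H(a) = -274 + a (H(a) = a - 274 = -274 + a)
√(-H(E(-2, -16)) - 25*7123) = √(-(-274 + (-5 + 2*(-2))) - 25*7123) = √(-(-274 + (-5 - 4)) - 178075) = √(-(-274 - 9) - 178075) = √(-1*(-283) - 178075) = √(283 - 178075) = √(-177792) = 8*I*√2778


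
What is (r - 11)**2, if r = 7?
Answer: 16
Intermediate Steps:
(r - 11)**2 = (7 - 11)**2 = (-4)**2 = 16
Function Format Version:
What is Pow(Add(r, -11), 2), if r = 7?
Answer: 16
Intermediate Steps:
Pow(Add(r, -11), 2) = Pow(Add(7, -11), 2) = Pow(-4, 2) = 16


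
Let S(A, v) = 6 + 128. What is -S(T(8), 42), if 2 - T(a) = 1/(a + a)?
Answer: -134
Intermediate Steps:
T(a) = 2 - 1/(2*a) (T(a) = 2 - 1/(a + a) = 2 - 1/(2*a))
S(A, v) = 134
-S(T(8), 42) = -1*134 = -134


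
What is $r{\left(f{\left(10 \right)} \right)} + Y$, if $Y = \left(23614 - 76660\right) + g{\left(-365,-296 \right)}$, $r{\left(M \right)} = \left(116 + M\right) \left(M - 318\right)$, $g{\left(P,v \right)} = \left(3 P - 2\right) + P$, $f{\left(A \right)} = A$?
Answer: $-93316$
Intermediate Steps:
$g{\left(P,v \right)} = -2 + 4 P$ ($g{\left(P,v \right)} = \left(-2 + 3 P\right) + P = -2 + 4 P$)
$r{\left(M \right)} = \left(-318 + M\right) \left(116 + M\right)$ ($r{\left(M \right)} = \left(116 + M\right) \left(-318 + M\right) = \left(-318 + M\right) \left(116 + M\right)$)
$Y = -54508$ ($Y = \left(23614 - 76660\right) + \left(-2 + 4 \left(-365\right)\right) = -53046 - 1462 = -54508$)
$r{\left(f{\left(10 \right)} \right)} + Y = \left(-36888 + 10^{2} - 2020\right) - 54508 = \left(-36888 + 100 - 2020\right) - 54508 = -38808 - 54508 = -93316$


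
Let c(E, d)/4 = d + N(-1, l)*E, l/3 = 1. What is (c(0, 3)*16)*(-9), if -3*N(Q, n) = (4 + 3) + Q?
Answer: -1728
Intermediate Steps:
l = 3 (l = 3*1 = 3)
N(Q, n) = -7/3 - Q/3 (N(Q, n) = -((4 + 3) + Q)/3 = -(7 + Q)/3 = -7/3 - Q/3)
c(E, d) = -8*E + 4*d (c(E, d) = 4*(d + (-7/3 - ⅓*(-1))*E) = 4*(d + (-7/3 + ⅓)*E) = 4*(d - 2*E) = -8*E + 4*d)
(c(0, 3)*16)*(-9) = ((-8*0 + 4*3)*16)*(-9) = ((0 + 12)*16)*(-9) = (12*16)*(-9) = 192*(-9) = -1728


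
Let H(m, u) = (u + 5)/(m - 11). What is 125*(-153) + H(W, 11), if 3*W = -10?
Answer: -822423/43 ≈ -19126.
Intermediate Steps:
W = -10/3 (W = (⅓)*(-10) = -10/3 ≈ -3.3333)
H(m, u) = (5 + u)/(-11 + m)
125*(-153) + H(W, 11) = 125*(-153) + (5 + 11)/(-11 - 10/3) = -19125 + 16/(-43/3) = -19125 - 3/43*16 = -19125 - 48/43 = -822423/43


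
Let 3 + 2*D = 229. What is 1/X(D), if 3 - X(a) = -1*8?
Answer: 1/11 ≈ 0.090909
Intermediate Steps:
D = 113 (D = -3/2 + (½)*229 = -3/2 + 229/2 = 113)
X(a) = 11 (X(a) = 3 - (-1)*8 = 3 - 1*(-8) = 3 + 8 = 11)
1/X(D) = 1/11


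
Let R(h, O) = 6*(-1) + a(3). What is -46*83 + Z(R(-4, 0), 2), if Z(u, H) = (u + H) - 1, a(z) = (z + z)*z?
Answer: -3805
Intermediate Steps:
a(z) = 2*z**2 (a(z) = (2*z)*z = 2*z**2)
R(h, O) = 12 (R(h, O) = 6*(-1) + 2*3**2 = -6 + 2*9 = -6 + 18 = 12)
Z(u, H) = -1 + H + u (Z(u, H) = (H + u) - 1 = -1 + H + u)
-46*83 + Z(R(-4, 0), 2) = -46*83 + (-1 + 2 + 12) = -3818 + 13 = -3805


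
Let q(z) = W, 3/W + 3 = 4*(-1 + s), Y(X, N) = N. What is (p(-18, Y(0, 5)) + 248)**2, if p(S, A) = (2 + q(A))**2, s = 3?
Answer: 40564161/625 ≈ 64903.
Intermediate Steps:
W = 3/5 (W = 3/(-3 + 4*(-1 + 3)) = 3/(-3 + 4*2) = 3/(-3 + 8) = 3/5 ≈ 0.60000)
q(z) = 3/5
p(S, A) = 169/25 (p(S, A) = (2 + 3/5)**2 = (13/5)**2 = 169/25)
(p(-18, Y(0, 5)) + 248)**2 = (169/25 + 248)**2 = (6369/25)**2 = 40564161/625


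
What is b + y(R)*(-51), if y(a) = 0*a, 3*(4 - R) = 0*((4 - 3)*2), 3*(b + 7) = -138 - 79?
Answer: -238/3 ≈ -79.333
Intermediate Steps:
b = -238/3 (b = -7 + (-138 - 79)/3 = -7 + (⅓)*(-217) = -7 - 217/3 = -238/3 ≈ -79.333)
R = 4 (R = 4 - 0*(4 - 3)*2 = 4 - 0*1*2 = 4 - 0*2 = 4 - ⅓*0 = 4 + 0 = 4)
y(a) = 0
b + y(R)*(-51) = -238/3 + 0*(-51) = -238/3 + 0 = -238/3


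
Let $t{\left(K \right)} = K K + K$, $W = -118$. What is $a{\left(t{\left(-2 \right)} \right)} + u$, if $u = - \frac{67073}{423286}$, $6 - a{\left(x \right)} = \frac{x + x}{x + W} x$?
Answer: $\frac{72553219}{12275294} \approx 5.9105$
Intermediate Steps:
$t{\left(K \right)} = K + K^{2}$ ($t{\left(K \right)} = K^{2} + K = K + K^{2}$)
$a{\left(x \right)} = 6 - \frac{2 x^{2}}{-118 + x}$ ($a{\left(x \right)} = 6 - \frac{x + x}{x - 118} x = 6 - \frac{2 x}{-118 + x} x = 6 - \frac{2 x^{2}}{-118 + x}$)
$u = - \frac{67073}{423286}$ ($u = \left(-67073\right) \frac{1}{423286} = - \frac{67073}{423286} \approx -0.15846$)
$a{\left(t{\left(-2 \right)} \right)} + u = \frac{2 \left(-354 - \left(- 2 \left(1 - 2\right)\right)^{2} + 3 \left(- 2 \left(1 - 2\right)\right)\right)}{-118 - 2 \left(1 - 2\right)} - \frac{67073}{423286} = \frac{2 \left(-354 - \left(\left(-2\right) \left(-1\right)\right)^{2} + 3 \left(\left(-2\right) \left(-1\right)\right)\right)}{-118 - -2} - \frac{67073}{423286} = \frac{2 \left(-354 - 2^{2} + 3 \cdot 2\right)}{-118 + 2} - \frac{67073}{423286} = \frac{2 \left(-354 - 4 + 6\right)}{-116} - \frac{67073}{423286} = 2 \left(- \frac{1}{116}\right) \left(-354 - 4 + 6\right) - \frac{67073}{423286} = 2 \left(- \frac{1}{116}\right) \left(-352\right) - \frac{67073}{423286} = \frac{176}{29} - \frac{67073}{423286} = \frac{72553219}{12275294}$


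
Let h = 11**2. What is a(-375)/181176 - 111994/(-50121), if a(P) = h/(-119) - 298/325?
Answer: 261578723769991/117065644932600 ≈ 2.2345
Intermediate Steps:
h = 121
a(P) = -74787/38675 (a(P) = 121/(-119) - 298/325 = 121*(-1/119) - 298*1/325 = -121/119 - 298/325 = -74787/38675)
a(-375)/181176 - 111994/(-50121) = -74787/38675/181176 - 111994/(-50121) = -74787/38675*1/181176 - 111994*(-1/50121) = -24929/2335660600 + 111994/50121 = 261578723769991/117065644932600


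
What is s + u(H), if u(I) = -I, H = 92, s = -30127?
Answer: -30219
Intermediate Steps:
s + u(H) = -30127 - 1*92 = -30127 - 92 = -30219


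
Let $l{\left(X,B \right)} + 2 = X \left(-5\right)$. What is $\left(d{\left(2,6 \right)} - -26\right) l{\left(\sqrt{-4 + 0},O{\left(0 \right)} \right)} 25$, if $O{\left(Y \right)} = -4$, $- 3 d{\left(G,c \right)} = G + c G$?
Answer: $- \frac{3200}{3} - \frac{16000 i}{3} \approx -1066.7 - 5333.3 i$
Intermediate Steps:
$d{\left(G,c \right)} = - \frac{G}{3} - \frac{G c}{3}$ ($d{\left(G,c \right)} = - \frac{G + c G}{3} = - \frac{G + G c}{3} = - \frac{G}{3} - \frac{G c}{3}$)
$l{\left(X,B \right)} = -2 - 5 X$ ($l{\left(X,B \right)} = -2 + X \left(-5\right) = -2 - 5 X$)
$\left(d{\left(2,6 \right)} - -26\right) l{\left(\sqrt{-4 + 0},O{\left(0 \right)} \right)} 25 = \left(\left(- \frac{1}{3}\right) 2 \left(1 + 6\right) - -26\right) \left(-2 - 5 \sqrt{-4 + 0}\right) 25 = \left(\left(- \frac{1}{3}\right) 2 \cdot 7 + 26\right) \left(-2 - 5 \sqrt{-4}\right) 25 = \left(- \frac{14}{3} + 26\right) \left(-2 - 5 \cdot 2 i\right) 25 = \frac{64 \left(-2 - 10 i\right)}{3} \cdot 25 = \left(- \frac{128}{3} - \frac{640 i}{3}\right) 25 = - \frac{3200}{3} - \frac{16000 i}{3}$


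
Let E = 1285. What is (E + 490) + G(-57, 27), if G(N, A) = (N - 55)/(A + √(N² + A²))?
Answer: 641111/361 - 112*√442/1083 ≈ 1773.8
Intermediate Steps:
G(N, A) = (-55 + N)/(A + √(A² + N²))
(E + 490) + G(-57, 27) = (1285 + 490) + (-55 - 57)/(27 + √(27² + (-57)²)) = 1775 - 112/(27 + √(729 + 3249)) = 1775 - 112/(27 + √3978) = 1775 - 112/(27 + 3*√442)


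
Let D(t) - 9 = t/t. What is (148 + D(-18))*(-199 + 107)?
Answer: -14536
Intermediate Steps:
D(t) = 10 (D(t) = 9 + t/t = 9 + 1 = 10)
(148 + D(-18))*(-199 + 107) = (148 + 10)*(-199 + 107) = 158*(-92) = -14536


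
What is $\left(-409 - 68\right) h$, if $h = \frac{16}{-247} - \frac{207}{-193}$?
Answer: $- \frac{22915557}{47671} \approx -480.7$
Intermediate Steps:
$h = \frac{48041}{47671}$ ($h = 16 \left(- \frac{1}{247}\right) - - \frac{207}{193} = - \frac{16}{247} + \frac{207}{193} = \frac{48041}{47671} \approx 1.0078$)
$\left(-409 - 68\right) h = \left(-409 - 68\right) \frac{48041}{47671} = \left(-477\right) \frac{48041}{47671} = - \frac{22915557}{47671}$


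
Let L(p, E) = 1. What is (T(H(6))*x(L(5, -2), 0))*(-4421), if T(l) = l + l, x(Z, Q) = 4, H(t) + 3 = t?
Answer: -106104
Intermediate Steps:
H(t) = -3 + t
T(l) = 2*l
(T(H(6))*x(L(5, -2), 0))*(-4421) = ((2*(-3 + 6))*4)*(-4421) = ((2*3)*4)*(-4421) = (6*4)*(-4421) = 24*(-4421) = -106104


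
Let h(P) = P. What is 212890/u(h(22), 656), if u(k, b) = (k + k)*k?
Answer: 106445/484 ≈ 219.93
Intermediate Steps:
u(k, b) = 2*k² (u(k, b) = (2*k)*k = 2*k²)
212890/u(h(22), 656) = 212890/((2*22²)) = 212890/((2*484)) = 212890/968 = 212890*(1/968) = 106445/484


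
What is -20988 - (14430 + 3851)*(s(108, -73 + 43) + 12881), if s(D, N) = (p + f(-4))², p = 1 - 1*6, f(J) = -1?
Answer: -236156665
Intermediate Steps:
p = -5 (p = 1 - 6 = -5)
s(D, N) = 36 (s(D, N) = (-5 - 1)² = (-6)² = 36)
-20988 - (14430 + 3851)*(s(108, -73 + 43) + 12881) = -20988 - (14430 + 3851)*(36 + 12881) = -20988 - 18281*12917 = -20988 - 1*236135677 = -20988 - 236135677 = -236156665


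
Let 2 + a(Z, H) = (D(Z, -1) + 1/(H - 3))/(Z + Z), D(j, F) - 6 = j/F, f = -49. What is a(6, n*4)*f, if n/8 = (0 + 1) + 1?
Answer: 71687/732 ≈ 97.933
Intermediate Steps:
D(j, F) = 6 + j/F
n = 16 (n = 8*((0 + 1) + 1) = 8*(1 + 1) = 8*2 = 16)
a(Z, H) = -2 + (6 + 1/(-3 + H) - Z)/(2*Z) (a(Z, H) = -2 + ((6 + Z/(-1)) + 1/(H - 3))/(Z + Z) = -2 + ((6 + Z*(-1)) + 1/(-3 + H))/((2*Z)) = -2 + ((6 - Z) + 1/(-3 + H))*(1/(2*Z)) = -2 + (6 + 1/(-3 + H) - Z)*(1/(2*Z)) = -2 + (6 + 1/(-3 + H) - Z)/(2*Z))
a(6, n*4)*f = ((½)*(-17 + 6*(16*4) + 15*6 - 5*16*4*6)/(6*(-3 + 16*4)))*(-49) = ((½)*(⅙)*(-17 + 6*64 + 90 - 5*64*6)/(-3 + 64))*(-49) = ((½)*(⅙)*(-17 + 384 + 90 - 1920)/61)*(-49) = ((½)*(⅙)*(1/61)*(-1463))*(-49) = -1463/732*(-49) = 71687/732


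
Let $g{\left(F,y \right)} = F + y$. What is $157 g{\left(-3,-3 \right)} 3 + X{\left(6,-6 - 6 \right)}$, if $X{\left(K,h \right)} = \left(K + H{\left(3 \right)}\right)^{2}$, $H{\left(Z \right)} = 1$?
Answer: $-2777$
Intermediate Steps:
$X{\left(K,h \right)} = \left(1 + K\right)^{2}$ ($X{\left(K,h \right)} = \left(K + 1\right)^{2} = \left(1 + K\right)^{2}$)
$157 g{\left(-3,-3 \right)} 3 + X{\left(6,-6 - 6 \right)} = 157 \left(-3 - 3\right) 3 + \left(1 + 6\right)^{2} = 157 \left(\left(-6\right) 3\right) + 7^{2} = 157 \left(-18\right) + 49 = -2826 + 49 = -2777$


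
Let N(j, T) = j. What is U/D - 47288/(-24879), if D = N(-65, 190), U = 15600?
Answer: -5923672/24879 ≈ -238.10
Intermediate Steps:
D = -65
U/D - 47288/(-24879) = 15600/(-65) - 47288/(-24879) = 15600*(-1/65) - 47288*(-1/24879) = -240 + 47288/24879 = -5923672/24879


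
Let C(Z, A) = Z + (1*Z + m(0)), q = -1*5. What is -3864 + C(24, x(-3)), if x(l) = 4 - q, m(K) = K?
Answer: -3816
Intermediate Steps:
q = -5
x(l) = 9 (x(l) = 4 - 1*(-5) = 4 + 5 = 9)
C(Z, A) = 2*Z (C(Z, A) = Z + (1*Z + 0) = Z + (Z + 0) = Z + Z = 2*Z)
-3864 + C(24, x(-3)) = -3864 + 2*24 = -3864 + 48 = -3816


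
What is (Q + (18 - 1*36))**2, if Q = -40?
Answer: 3364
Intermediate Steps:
(Q + (18 - 1*36))**2 = (-40 + (18 - 1*36))**2 = (-40 + (18 - 36))**2 = (-40 - 18)**2 = (-58)**2 = 3364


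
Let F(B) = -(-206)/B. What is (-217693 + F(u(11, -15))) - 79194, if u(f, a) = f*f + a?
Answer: -15734908/53 ≈ -2.9689e+5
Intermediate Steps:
u(f, a) = a + f**2 (u(f, a) = f**2 + a = a + f**2)
F(B) = 206/B
(-217693 + F(u(11, -15))) - 79194 = (-217693 + 206/(-15 + 11**2)) - 79194 = (-217693 + 206/(-15 + 121)) - 79194 = (-217693 + 206/106) - 79194 = (-217693 + 206*(1/106)) - 79194 = (-217693 + 103/53) - 79194 = -11537626/53 - 79194 = -15734908/53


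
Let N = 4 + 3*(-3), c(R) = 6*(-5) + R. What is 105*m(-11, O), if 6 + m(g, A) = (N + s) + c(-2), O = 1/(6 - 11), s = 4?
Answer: -4095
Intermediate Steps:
c(R) = -30 + R
N = -5 (N = 4 - 9 = -5)
O = -1/5 (O = 1/(-5) = -1/5 ≈ -0.20000)
m(g, A) = -39 (m(g, A) = -6 + ((-5 + 4) + (-30 - 2)) = -6 + (-1 - 32) = -6 - 33 = -39)
105*m(-11, O) = 105*(-39) = -4095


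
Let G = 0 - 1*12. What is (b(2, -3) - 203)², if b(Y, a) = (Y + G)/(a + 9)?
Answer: 376996/9 ≈ 41888.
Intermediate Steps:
G = -12 (G = 0 - 12 = -12)
b(Y, a) = (-12 + Y)/(9 + a) (b(Y, a) = (Y - 12)/(a + 9) = (-12 + Y)/(9 + a))
(b(2, -3) - 203)² = ((-12 + 2)/(9 - 3) - 203)² = (-10/6 - 203)² = ((⅙)*(-10) - 203)² = (-5/3 - 203)² = (-614/3)² = 376996/9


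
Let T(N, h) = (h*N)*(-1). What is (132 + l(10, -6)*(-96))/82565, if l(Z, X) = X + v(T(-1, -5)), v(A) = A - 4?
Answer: 1572/82565 ≈ 0.019040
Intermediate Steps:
T(N, h) = -N*h (T(N, h) = (N*h)*(-1) = -N*h)
v(A) = -4 + A
l(Z, X) = -9 + X (l(Z, X) = X + (-4 - 1*(-1)*(-5)) = X + (-4 - 5) = X - 9 = -9 + X)
(132 + l(10, -6)*(-96))/82565 = (132 + (-9 - 6)*(-96))/82565 = (132 - 15*(-96))*(1/82565) = (132 + 1440)*(1/82565) = 1572*(1/82565) = 1572/82565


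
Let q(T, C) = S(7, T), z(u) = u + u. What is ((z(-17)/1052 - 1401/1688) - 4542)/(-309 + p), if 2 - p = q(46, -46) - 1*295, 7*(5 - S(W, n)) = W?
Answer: 2016776459/7103104 ≈ 283.93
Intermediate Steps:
z(u) = 2*u
S(W, n) = 5 - W/7
q(T, C) = 4 (q(T, C) = 5 - ⅐*7 = 5 - 1 = 4)
p = 293 (p = 2 - (4 - 1*295) = 2 - (4 - 295) = 2 - 1*(-291) = 2 + 291 = 293)
((z(-17)/1052 - 1401/1688) - 4542)/(-309 + p) = (((2*(-17))/1052 - 1401/1688) - 4542)/(-309 + 293) = ((-34*1/1052 - 1401*1/1688) - 4542)/(-16) = ((-17/526 - 1401/1688) - 4542)*(-1/16) = (-382811/443944 - 4542)*(-1/16) = -2016776459/443944*(-1/16) = 2016776459/7103104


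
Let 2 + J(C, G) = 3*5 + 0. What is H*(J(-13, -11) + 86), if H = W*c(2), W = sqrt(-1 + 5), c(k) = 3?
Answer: 594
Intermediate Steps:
J(C, G) = 13 (J(C, G) = -2 + (3*5 + 0) = -2 + (15 + 0) = -2 + 15 = 13)
W = 2 (W = sqrt(4) = 2)
H = 6 (H = 2*3 = 6)
H*(J(-13, -11) + 86) = 6*(13 + 86) = 6*99 = 594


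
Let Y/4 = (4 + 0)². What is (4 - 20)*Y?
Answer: -1024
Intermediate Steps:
Y = 64 (Y = 4*(4 + 0)² = 4*4² = 4*16 = 64)
(4 - 20)*Y = (4 - 20)*64 = -16*64 = -1024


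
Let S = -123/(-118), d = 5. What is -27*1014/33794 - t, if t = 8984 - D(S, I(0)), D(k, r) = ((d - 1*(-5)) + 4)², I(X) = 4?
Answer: -148504525/16897 ≈ -8788.8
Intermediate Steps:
S = 123/118 (S = -123*(-1/118) = 123/118 ≈ 1.0424)
D(k, r) = 196 (D(k, r) = ((5 - 1*(-5)) + 4)² = ((5 + 5) + 4)² = (10 + 4)² = 14² = 196)
t = 8788 (t = 8984 - 1*196 = 8984 - 196 = 8788)
-27*1014/33794 - t = -27*1014/33794 - 1*8788 = -27378*1/33794 - 8788 = -13689/16897 - 8788 = -148504525/16897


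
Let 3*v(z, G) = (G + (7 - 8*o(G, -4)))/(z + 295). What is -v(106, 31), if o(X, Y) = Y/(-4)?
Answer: -10/401 ≈ -0.024938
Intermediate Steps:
o(X, Y) = -Y/4 (o(X, Y) = Y*(-¼) = -Y/4)
v(z, G) = (-1 + G)/(3*(295 + z)) (v(z, G) = ((G + (7 - (-2)*(-4)))/(z + 295))/3 = ((G + (7 - 8*1))/(295 + z))/3 = ((G + (7 - 8))/(295 + z))/3 = ((G - 1)/(295 + z))/3 = ((-1 + G)/(295 + z))/3 = (-1 + G)/(3*(295 + z)))
-v(106, 31) = -(-1 + 31)/(3*(295 + 106)) = -30/(3*401) = -1*10/401 = -10/401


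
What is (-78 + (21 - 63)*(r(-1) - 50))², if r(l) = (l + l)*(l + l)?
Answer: 3437316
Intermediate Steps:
r(l) = 4*l² (r(l) = (2*l)*(2*l) = 4*l²)
(-78 + (21 - 63)*(r(-1) - 50))² = (-78 + (21 - 63)*(4*(-1)² - 50))² = (-78 - 42*(4*1 - 50))² = (-78 - 42*(4 - 50))² = (-78 - 42*(-46))² = (-78 + 1932)² = 1854² = 3437316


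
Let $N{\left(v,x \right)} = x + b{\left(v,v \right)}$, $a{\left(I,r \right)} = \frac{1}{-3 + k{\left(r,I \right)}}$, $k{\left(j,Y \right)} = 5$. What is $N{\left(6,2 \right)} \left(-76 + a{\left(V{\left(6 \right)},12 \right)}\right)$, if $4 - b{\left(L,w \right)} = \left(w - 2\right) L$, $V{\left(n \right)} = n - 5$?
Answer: $1359$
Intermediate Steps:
$V{\left(n \right)} = -5 + n$ ($V{\left(n \right)} = n - 5 = -5 + n$)
$b{\left(L,w \right)} = 4 - L \left(-2 + w\right)$ ($b{\left(L,w \right)} = 4 - \left(w - 2\right) L = 4 - \left(-2 + w\right) L = 4 - L \left(-2 + w\right)$)
$a{\left(I,r \right)} = \frac{1}{2}$ ($a{\left(I,r \right)} = \frac{1}{-3 + 5} = \frac{1}{2}$)
$N{\left(v,x \right)} = 4 + x - v^{2} + 2 v$ ($N{\left(v,x \right)} = x + \left(4 + 2 v - v v\right) = x + \left(4 + 2 v - v^{2}\right) = x + \left(4 - v^{2} + 2 v\right) = 4 + x - v^{2} + 2 v$)
$N{\left(6,2 \right)} \left(-76 + a{\left(V{\left(6 \right)},12 \right)}\right) = \left(4 + 2 - 6^{2} + 2 \cdot 6\right) \left(-76 + \frac{1}{2}\right) = \left(4 + 2 - 36 + 12\right) \left(- \frac{151}{2}\right) = \left(-18\right) \left(- \frac{151}{2}\right) = 1359$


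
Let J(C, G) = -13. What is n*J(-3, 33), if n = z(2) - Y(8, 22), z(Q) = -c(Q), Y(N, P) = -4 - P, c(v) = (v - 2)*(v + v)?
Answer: -338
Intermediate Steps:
c(v) = 2*v*(-2 + v) (c(v) = (-2 + v)*(2*v) = 2*v*(-2 + v))
z(Q) = -2*Q*(-2 + Q)
n = 26 (n = 2*2*(2 - 1*2) - (-4 - 1*22) = 2*2*(2 - 2) - (-4 - 22) = 2*2*0 - 1*(-26) = 0 + 26 = 26)
n*J(-3, 33) = 26*(-13) = -338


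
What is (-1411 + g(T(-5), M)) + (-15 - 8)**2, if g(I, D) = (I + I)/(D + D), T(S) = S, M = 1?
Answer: -887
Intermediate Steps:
g(I, D) = I/D (g(I, D) = (2*I)/((2*D)) = (2*I)*(1/(2*D)) = I/D)
(-1411 + g(T(-5), M)) + (-15 - 8)**2 = (-1411 - 5/1) + (-15 - 8)**2 = (-1411 - 5*1) + (-23)**2 = (-1411 - 5) + 529 = -1416 + 529 = -887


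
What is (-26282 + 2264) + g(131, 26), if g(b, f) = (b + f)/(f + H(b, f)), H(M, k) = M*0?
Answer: -624311/26 ≈ -24012.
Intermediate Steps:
H(M, k) = 0
g(b, f) = (b + f)/f (g(b, f) = (b + f)/(f + 0) = (b + f)/f)
(-26282 + 2264) + g(131, 26) = (-26282 + 2264) + (131 + 26)/26 = -24018 + (1/26)*157 = -24018 + 157/26 = -624311/26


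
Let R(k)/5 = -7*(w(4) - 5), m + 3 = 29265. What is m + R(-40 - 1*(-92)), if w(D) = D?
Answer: 29297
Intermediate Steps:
m = 29262 (m = -3 + 29265 = 29262)
R(k) = 35 (R(k) = 5*(-7*(4 - 5)) = 5*(-7*(-1)) = 5*7 = 35)
m + R(-40 - 1*(-92)) = 29262 + 35 = 29297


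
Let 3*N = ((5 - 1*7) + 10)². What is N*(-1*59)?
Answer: -3776/3 ≈ -1258.7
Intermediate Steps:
N = 64/3 (N = ((5 - 1*7) + 10)²/3 = ((5 - 7) + 10)²/3 = (-2 + 10)²/3 = (⅓)*8² = (⅓)*64 = 64/3 ≈ 21.333)
N*(-1*59) = 64*(-1*59)/3 = (64/3)*(-59) = -3776/3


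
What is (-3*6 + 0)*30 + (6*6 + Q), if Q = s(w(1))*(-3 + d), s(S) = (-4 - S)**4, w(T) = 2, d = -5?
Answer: -10872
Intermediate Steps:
Q = -10368 (Q = (4 + 2)**4*(-3 - 5) = 6**4*(-8) = 1296*(-8) = -10368)
(-3*6 + 0)*30 + (6*6 + Q) = (-3*6 + 0)*30 + (6*6 - 10368) = (-18 + 0)*30 + (36 - 10368) = -18*30 - 10332 = -540 - 10332 = -10872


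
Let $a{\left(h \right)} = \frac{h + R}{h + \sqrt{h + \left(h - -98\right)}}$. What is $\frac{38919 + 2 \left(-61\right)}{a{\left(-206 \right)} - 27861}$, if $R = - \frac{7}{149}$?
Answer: $- \frac{1025859828732419032}{736666807523455483} - \frac{177474897853 i \sqrt{314}}{736666807523455483} \approx -1.3926 - 4.269 \cdot 10^{-6} i$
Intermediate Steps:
$R = - \frac{7}{149}$ ($R = \left(-7\right) \frac{1}{149} = - \frac{7}{149} \approx -0.04698$)
$a{\left(h \right)} = \frac{- \frac{7}{149} + h}{h + \sqrt{98 + 2 h}}$ ($a{\left(h \right)} = \frac{h - \frac{7}{149}}{h + \sqrt{h + \left(h - -98\right)}} = \frac{- \frac{7}{149} + h}{h + \sqrt{h + \left(h + 98\right)}} = \frac{- \frac{7}{149} + h}{h + \sqrt{h + \left(98 + h\right)}} = \frac{- \frac{7}{149} + h}{h + \sqrt{98 + 2 h}}$)
$\frac{38919 + 2 \left(-61\right)}{a{\left(-206 \right)} - 27861} = \frac{38919 + 2 \left(-61\right)}{\frac{- \frac{7}{149} - 206}{-206 + \sqrt{2} \sqrt{49 - 206}} - 27861} = \frac{38919 - 122}{\frac{1}{-206 + \sqrt{2} \sqrt{-157}} \left(- \frac{30701}{149}\right) - 27861} = \frac{38797}{\frac{1}{-206 + \sqrt{2} i \sqrt{157}} \left(- \frac{30701}{149}\right) - 27861} = \frac{38797}{\frac{1}{-206 + i \sqrt{314}} \left(- \frac{30701}{149}\right) - 27861} = \frac{38797}{- \frac{30701}{149 \left(-206 + i \sqrt{314}\right)} - 27861} = \frac{38797}{-27861 - \frac{30701}{149 \left(-206 + i \sqrt{314}\right)}}$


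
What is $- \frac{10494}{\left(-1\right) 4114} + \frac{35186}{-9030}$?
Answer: $- \frac{1136236}{844305} \approx -1.3458$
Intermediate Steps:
$- \frac{10494}{\left(-1\right) 4114} + \frac{35186}{-9030} = - \frac{10494}{-4114} + 35186 \left(- \frac{1}{9030}\right) = \left(-10494\right) \left(- \frac{1}{4114}\right) - \frac{17593}{4515} = \frac{477}{187} - \frac{17593}{4515} = - \frac{1136236}{844305}$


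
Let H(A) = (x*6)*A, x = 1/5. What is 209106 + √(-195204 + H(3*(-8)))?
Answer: 209106 + 2*I*√1220205/5 ≈ 2.0911e+5 + 441.85*I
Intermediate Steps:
x = ⅕ ≈ 0.20000
H(A) = 6*A/5 (H(A) = ((⅕)*6)*A = 6*A/5)
209106 + √(-195204 + H(3*(-8))) = 209106 + √(-195204 + 6*(3*(-8))/5) = 209106 + √(-195204 + (6/5)*(-24)) = 209106 + √(-195204 - 144/5) = 209106 + √(-976164/5) = 209106 + 2*I*√1220205/5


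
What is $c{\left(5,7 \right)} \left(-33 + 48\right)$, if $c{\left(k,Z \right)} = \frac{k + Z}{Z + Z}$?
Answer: $\frac{90}{7} \approx 12.857$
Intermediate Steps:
$c{\left(k,Z \right)} = \frac{Z + k}{2 Z}$
$c{\left(5,7 \right)} \left(-33 + 48\right) = \frac{7 + 5}{2 \cdot 7} \left(-33 + 48\right) = \frac{1}{2} \cdot \frac{1}{7} \cdot 12 \cdot 15 = \frac{6}{7} \cdot 15 = \frac{90}{7}$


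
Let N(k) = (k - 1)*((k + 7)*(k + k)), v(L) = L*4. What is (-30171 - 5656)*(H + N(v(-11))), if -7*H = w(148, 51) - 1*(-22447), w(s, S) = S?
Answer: 5364520018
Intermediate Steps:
v(L) = 4*L
N(k) = 2*k*(-1 + k)*(7 + k) (N(k) = (-1 + k)*((7 + k)*(2*k)) = (-1 + k)*(2*k*(7 + k)) = 2*k*(-1 + k)*(7 + k))
H = -3214 (H = -(51 - 1*(-22447))/7 = -(51 + 22447)/7 = -⅐*22498 = -3214)
(-30171 - 5656)*(H + N(v(-11))) = (-30171 - 5656)*(-3214 + 2*(4*(-11))*(-7 + (4*(-11))² + 6*(4*(-11)))) = -35827*(-3214 + 2*(-44)*(-7 + (-44)² + 6*(-44))) = -35827*(-3214 + 2*(-44)*(-7 + 1936 - 264)) = -35827*(-3214 + 2*(-44)*1665) = -35827*(-3214 - 146520) = -35827*(-149734) = 5364520018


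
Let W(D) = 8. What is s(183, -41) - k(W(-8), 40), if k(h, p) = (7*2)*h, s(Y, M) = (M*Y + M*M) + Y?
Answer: -5751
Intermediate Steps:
s(Y, M) = Y + M² + M*Y (s(Y, M) = (M*Y + M²) + Y = (M² + M*Y) + Y = Y + M² + M*Y)
k(h, p) = 14*h
s(183, -41) - k(W(-8), 40) = (183 + (-41)² - 41*183) - 14*8 = (183 + 1681 - 7503) - 1*112 = -5639 - 112 = -5751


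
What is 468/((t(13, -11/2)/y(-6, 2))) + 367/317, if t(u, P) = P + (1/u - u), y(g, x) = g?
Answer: 23319329/151843 ≈ 153.58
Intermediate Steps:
t(u, P) = P + 1/u - u
468/((t(13, -11/2)/y(-6, 2))) + 367/317 = 468/(((-11/2 + 1/13 - 1*13)/(-6))) + 367/317 = 468/(((-11*½ + 1/13 - 13)*(-⅙))) + 367*(1/317) = 468/(((-11/2 + 1/13 - 13)*(-⅙))) + 367/317 = 468/((-479/26*(-⅙))) + 367/317 = 468/(479/156) + 367/317 = 468*(156/479) + 367/317 = 73008/479 + 367/317 = 23319329/151843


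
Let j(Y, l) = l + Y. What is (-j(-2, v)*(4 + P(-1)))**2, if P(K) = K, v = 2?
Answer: 0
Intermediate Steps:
j(Y, l) = Y + l
(-j(-2, v)*(4 + P(-1)))**2 = (-(-2 + 2)*(4 - 1))**2 = (-0*3)**2 = (-1*0)**2 = 0**2 = 0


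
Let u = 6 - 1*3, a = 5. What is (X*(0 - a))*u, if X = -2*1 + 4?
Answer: -30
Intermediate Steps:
u = 3 (u = 6 - 3 = 3)
X = 2 (X = -2 + 4 = 2)
(X*(0 - a))*u = (2*(0 - 1*5))*3 = (2*(0 - 5))*3 = (2*(-5))*3 = -10*3 = -30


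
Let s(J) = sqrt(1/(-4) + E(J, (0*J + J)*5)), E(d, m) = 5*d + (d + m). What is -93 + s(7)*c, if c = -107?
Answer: -93 - 107*sqrt(307)/2 ≈ -1030.4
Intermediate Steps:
E(d, m) = m + 6*d
s(J) = sqrt(-1/4 + 11*J) (s(J) = sqrt(1/(-4) + ((0*J + J)*5 + 6*J)) = sqrt(-1/4 + ((0 + J)*5 + 6*J)) = sqrt(-1/4 + (J*5 + 6*J)) = sqrt(-1/4 + (5*J + 6*J)) = sqrt(-1/4 + 11*J))
-93 + s(7)*c = -93 + (sqrt(-1 + 44*7)/2)*(-107) = -93 + (sqrt(-1 + 308)/2)*(-107) = -93 + (sqrt(307)/2)*(-107) = -93 - 107*sqrt(307)/2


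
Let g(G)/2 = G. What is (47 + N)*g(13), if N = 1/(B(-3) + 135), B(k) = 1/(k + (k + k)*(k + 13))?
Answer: 5196763/4252 ≈ 1222.2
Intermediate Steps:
g(G) = 2*G
B(k) = 1/(k + 2*k*(13 + k)) (B(k) = 1/(k + (2*k)*(13 + k)) = 1/(k + 2*k*(13 + k)))
N = 63/8504 (N = 1/(1/((-3)*(27 + 2*(-3))) + 135) = 1/(-1/(3*(27 - 6)) + 135) = 1/(-⅓/21 + 135) = 1/(-⅓*1/21 + 135) = 1/(-1/63 + 135) = 1/(8504/63) = 63/8504 ≈ 0.0074083)
(47 + N)*g(13) = (47 + 63/8504)*(2*13) = (399751/8504)*26 = 5196763/4252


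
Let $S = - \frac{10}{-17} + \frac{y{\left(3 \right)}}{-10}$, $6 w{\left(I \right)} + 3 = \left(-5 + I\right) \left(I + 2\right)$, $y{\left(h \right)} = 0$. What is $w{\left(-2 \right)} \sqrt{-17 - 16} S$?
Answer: $- \frac{5 i \sqrt{33}}{17} \approx - 1.6896 i$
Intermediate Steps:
$w{\left(I \right)} = - \frac{1}{2} + \frac{\left(-5 + I\right) \left(2 + I\right)}{6}$ ($w{\left(I \right)} = - \frac{1}{2} + \frac{\left(-5 + I\right) \left(I + 2\right)}{6} = - \frac{1}{2} + \frac{\left(-5 + I\right) \left(2 + I\right)}{6}$)
$S = \frac{10}{17}$ ($S = - \frac{10}{-17} + \frac{0}{-10} = \left(-10\right) \left(- \frac{1}{17}\right) + 0 \left(- \frac{1}{10}\right) = \frac{10}{17} + 0 = \frac{10}{17} \approx 0.58823$)
$w{\left(-2 \right)} \sqrt{-17 - 16} S = \left(- \frac{13}{6} - -1 + \frac{\left(-2\right)^{2}}{6}\right) \sqrt{-17 - 16} \cdot \frac{10}{17} = \left(- \frac{13}{6} + 1 + \frac{1}{6} \cdot 4\right) \sqrt{-33} \cdot \frac{10}{17} = \left(- \frac{13}{6} + 1 + \frac{2}{3}\right) i \sqrt{33} \cdot \frac{10}{17} = - \frac{i \sqrt{33}}{2} \cdot \frac{10}{17} = - \frac{5 i \sqrt{33}}{17}$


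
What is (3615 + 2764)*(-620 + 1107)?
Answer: 3106573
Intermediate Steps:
(3615 + 2764)*(-620 + 1107) = 6379*487 = 3106573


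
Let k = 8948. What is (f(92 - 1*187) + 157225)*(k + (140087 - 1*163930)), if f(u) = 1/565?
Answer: -264630903354/113 ≈ -2.3419e+9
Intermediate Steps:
f(u) = 1/565
(f(92 - 1*187) + 157225)*(k + (140087 - 1*163930)) = (1/565 + 157225)*(8948 + (140087 - 1*163930)) = 88832126*(8948 + (140087 - 163930))/565 = 88832126*(8948 - 23843)/565 = (88832126/565)*(-14895) = -264630903354/113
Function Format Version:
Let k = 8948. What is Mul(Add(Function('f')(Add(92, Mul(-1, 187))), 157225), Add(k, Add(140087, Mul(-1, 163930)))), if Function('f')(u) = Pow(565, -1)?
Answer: Rational(-264630903354, 113) ≈ -2.3419e+9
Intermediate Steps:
Function('f')(u) = Rational(1, 565)
Mul(Add(Function('f')(Add(92, Mul(-1, 187))), 157225), Add(k, Add(140087, Mul(-1, 163930)))) = Mul(Add(Rational(1, 565), 157225), Add(8948, Add(140087, Mul(-1, 163930)))) = Mul(Rational(88832126, 565), Add(8948, Add(140087, -163930))) = Mul(Rational(88832126, 565), Add(8948, -23843)) = Mul(Rational(88832126, 565), -14895) = Rational(-264630903354, 113)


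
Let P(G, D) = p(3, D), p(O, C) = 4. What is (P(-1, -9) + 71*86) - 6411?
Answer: -301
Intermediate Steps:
P(G, D) = 4
(P(-1, -9) + 71*86) - 6411 = (4 + 71*86) - 6411 = (4 + 6106) - 6411 = 6110 - 6411 = -301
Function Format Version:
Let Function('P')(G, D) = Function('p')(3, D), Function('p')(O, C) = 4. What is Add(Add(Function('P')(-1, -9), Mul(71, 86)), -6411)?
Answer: -301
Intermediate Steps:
Function('P')(G, D) = 4
Add(Add(Function('P')(-1, -9), Mul(71, 86)), -6411) = Add(Add(4, Mul(71, 86)), -6411) = Add(Add(4, 6106), -6411) = Add(6110, -6411) = -301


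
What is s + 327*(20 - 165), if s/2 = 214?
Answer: -46987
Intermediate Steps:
s = 428 (s = 2*214 = 428)
s + 327*(20 - 165) = 428 + 327*(20 - 165) = 428 + 327*(-145) = 428 - 47415 = -46987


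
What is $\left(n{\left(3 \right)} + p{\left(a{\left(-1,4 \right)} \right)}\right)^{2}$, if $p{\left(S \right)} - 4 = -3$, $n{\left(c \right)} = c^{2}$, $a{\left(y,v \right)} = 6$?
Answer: $100$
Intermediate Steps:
$p{\left(S \right)} = 1$ ($p{\left(S \right)} = 4 - 3 = 1$)
$\left(n{\left(3 \right)} + p{\left(a{\left(-1,4 \right)} \right)}\right)^{2} = \left(3^{2} + 1\right)^{2} = \left(9 + 1\right)^{2} = 10^{2} = 100$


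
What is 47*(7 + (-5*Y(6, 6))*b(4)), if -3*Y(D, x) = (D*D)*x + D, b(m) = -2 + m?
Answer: 35109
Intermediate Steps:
Y(D, x) = -D/3 - x*D²/3 (Y(D, x) = -((D*D)*x + D)/3 = -(D²*x + D)/3 = -(x*D² + D)/3 = -(D + x*D²)/3 = -D/3 - x*D²/3)
47*(7 + (-5*Y(6, 6))*b(4)) = 47*(7 + (-(-5)*6*(1 + 6*6)/3)*(-2 + 4)) = 47*(7 - (-5)*6*(1 + 36)/3*2) = 47*(7 - (-5)*6*37/3*2) = 47*(7 - 5*(-74)*2) = 47*(7 + 370*2) = 47*(7 + 740) = 47*747 = 35109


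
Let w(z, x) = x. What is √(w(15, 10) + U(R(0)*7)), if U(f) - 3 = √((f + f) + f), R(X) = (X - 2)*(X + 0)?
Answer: √13 ≈ 3.6056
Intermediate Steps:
R(X) = X*(-2 + X) (R(X) = (-2 + X)*X = X*(-2 + X))
U(f) = 3 + √3*√f (U(f) = 3 + √((f + f) + f) = 3 + √(2*f + f) = 3 + √(3*f) = 3 + √3*√f)
√(w(15, 10) + U(R(0)*7)) = √(10 + (3 + √3*√((0*(-2 + 0))*7))) = √(10 + (3 + √3*√((0*(-2))*7))) = √(10 + (3 + √3*√(0*7))) = √(10 + (3 + √3*√0)) = √(10 + (3 + √3*0)) = √(10 + (3 + 0)) = √(10 + 3) = √13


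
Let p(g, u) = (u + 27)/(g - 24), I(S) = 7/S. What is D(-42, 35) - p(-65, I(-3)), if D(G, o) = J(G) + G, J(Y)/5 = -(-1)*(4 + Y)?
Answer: -61870/267 ≈ -231.72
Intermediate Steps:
p(g, u) = (27 + u)/(-24 + g)
J(Y) = 20 + 5*Y (J(Y) = 5*(-(-1)*(4 + Y)) = 5*(-(-4 - Y)) = 5*(4 + Y) = 20 + 5*Y)
D(G, o) = 20 + 6*G (D(G, o) = (20 + 5*G) + G = 20 + 6*G)
D(-42, 35) - p(-65, I(-3)) = (20 + 6*(-42)) - (27 + 7/(-3))/(-24 - 65) = (20 - 252) - (27 + 7*(-⅓))/(-89) = -232 - (-1)*(27 - 7/3)/89 = -232 - (-1)*74/(89*3) = -232 - 1*(-74/267) = -232 + 74/267 = -61870/267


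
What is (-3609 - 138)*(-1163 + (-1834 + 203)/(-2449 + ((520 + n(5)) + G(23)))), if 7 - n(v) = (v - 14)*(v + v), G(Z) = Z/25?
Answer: 66444147124/15259 ≈ 4.3544e+6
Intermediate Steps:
G(Z) = Z/25 (G(Z) = Z*(1/25) = Z/25)
n(v) = 7 - 2*v*(-14 + v) (n(v) = 7 - (v - 14)*(v + v) = 7 - (-14 + v)*2*v = 7 - 2*v*(-14 + v))
(-3609 - 138)*(-1163 + (-1834 + 203)/(-2449 + ((520 + n(5)) + G(23)))) = (-3609 - 138)*(-1163 + (-1834 + 203)/(-2449 + ((520 + (7 - 2*5² + 28*5)) + (1/25)*23))) = -3747*(-1163 - 1631/(-2449 + ((520 + (7 - 2*25 + 140)) + 23/25))) = -3747*(-1163 - 1631/(-2449 + ((520 + (7 - 50 + 140)) + 23/25))) = -3747*(-1163 - 1631/(-2449 + ((520 + 97) + 23/25))) = -3747*(-1163 - 1631/(-2449 + (617 + 23/25))) = -3747*(-1163 - 1631/(-2449 + 15448/25)) = -3747*(-1163 - 1631/(-45777/25)) = -3747*(-1163 - 1631*(-25/45777)) = -3747*(-1163 + 40775/45777) = -3747*(-53197876/45777) = 66444147124/15259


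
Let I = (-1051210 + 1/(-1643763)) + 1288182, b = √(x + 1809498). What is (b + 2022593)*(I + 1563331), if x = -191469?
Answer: 5985401740476027484/1643763 + 20714900221316*√3669/547921 ≈ 3.6436e+12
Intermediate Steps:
b = 21*√3669 (b = √(-191469 + 1809498) = √1618029 = 21*√3669 ≈ 1272.0)
I = 389525805635/1643763 (I = (-1051210 - 1/1643763) + 1288182 = -1727940103231/1643763 + 1288182 = 389525805635/1643763 ≈ 2.3697e+5)
(b + 2022593)*(I + 1563331) = (21*√3669 + 2022593)*(389525805635/1643763 + 1563331) = (2022593 + 21*√3669)*(2959271460188/1643763) = 5985401740476027484/1643763 + 20714900221316*√3669/547921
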